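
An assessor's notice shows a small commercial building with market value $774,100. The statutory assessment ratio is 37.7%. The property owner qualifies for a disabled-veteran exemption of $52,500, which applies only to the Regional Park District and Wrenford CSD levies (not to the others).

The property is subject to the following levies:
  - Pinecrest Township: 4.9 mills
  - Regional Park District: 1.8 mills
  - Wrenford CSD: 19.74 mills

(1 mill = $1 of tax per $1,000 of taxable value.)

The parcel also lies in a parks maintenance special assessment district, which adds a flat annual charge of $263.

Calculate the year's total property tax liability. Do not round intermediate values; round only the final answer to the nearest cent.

Assessed value = $774,100 × 0.377 = $291,835.7
Pinecrest Township: $291,835.7 × 0.0049 = $1,429.99493
Regional Park District: ($291,835.7 − $52,500) × 0.0018 = $239,335.7 × 0.0018 = $430.80426
Wrenford CSD: ($291,835.7 − $52,500) × 0.01974 = $239,335.7 × 0.01974 = $4,724.486718
Levies subtotal = $6,585.285908
Total = $6,585.285908 + $263 = $6,848.285908

$6,848.29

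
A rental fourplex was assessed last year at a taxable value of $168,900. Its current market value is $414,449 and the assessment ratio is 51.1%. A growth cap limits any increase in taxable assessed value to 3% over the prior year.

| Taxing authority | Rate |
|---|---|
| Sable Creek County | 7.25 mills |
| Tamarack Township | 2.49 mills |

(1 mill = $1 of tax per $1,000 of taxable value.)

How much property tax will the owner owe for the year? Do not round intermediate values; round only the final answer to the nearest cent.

Uncapped assessed value = $414,449 × 0.511 = $211,783.439
Cap limit = $168,900 × 1.03 = $173,967
Taxable assessed value = min($211,783.439, $173,967) = $173,967 (cap binds)
Sable Creek County: $173,967 × 0.00725 = $1,261.26075
Tamarack Township: $173,967 × 0.00249 = $433.17783
Total = $1,694.43858

$1,694.44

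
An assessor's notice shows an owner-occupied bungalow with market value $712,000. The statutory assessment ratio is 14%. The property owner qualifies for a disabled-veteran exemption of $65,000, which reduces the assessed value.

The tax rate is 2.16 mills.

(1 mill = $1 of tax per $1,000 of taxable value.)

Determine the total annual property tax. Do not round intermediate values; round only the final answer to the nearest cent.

Assessed value = $712,000 × 0.14 = $99,680
Taxable value = $99,680 − $65,000 = $34,680
Tax = $34,680 × 0.00216 = $74.9088

$74.91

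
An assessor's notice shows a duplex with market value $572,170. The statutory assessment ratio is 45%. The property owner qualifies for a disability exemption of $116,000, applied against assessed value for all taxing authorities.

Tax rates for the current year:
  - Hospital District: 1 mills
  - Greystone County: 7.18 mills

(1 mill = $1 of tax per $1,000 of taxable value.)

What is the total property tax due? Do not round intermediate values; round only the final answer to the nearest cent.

$1,157.28

Assessed value = $572,170 × 0.45 = $257,476.5
Taxable value = $257,476.5 − $116,000 = $141,476.5
Hospital District: $141,476.5 × 0.001 = $141.4765
Greystone County: $141,476.5 × 0.00718 = $1,015.80127
Total = $141.4765 + $1,015.80127 = $1,157.27777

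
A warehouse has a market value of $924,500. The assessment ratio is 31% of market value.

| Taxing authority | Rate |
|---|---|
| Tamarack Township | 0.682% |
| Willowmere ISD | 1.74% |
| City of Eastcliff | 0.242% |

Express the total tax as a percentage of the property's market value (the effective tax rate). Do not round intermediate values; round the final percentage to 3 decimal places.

0.826%

Assessed value = $924,500 × 0.31 = $286,595
Tamarack Township: $286,595 × 0.00682 = $1,954.5779
Willowmere ISD: $286,595 × 0.0174 = $4,986.753
City of Eastcliff: $286,595 × 0.00242 = $693.5599
Total tax = $7,634.8908
Effective rate = $7,634.8908 ÷ $924,500 = 0.826% of market value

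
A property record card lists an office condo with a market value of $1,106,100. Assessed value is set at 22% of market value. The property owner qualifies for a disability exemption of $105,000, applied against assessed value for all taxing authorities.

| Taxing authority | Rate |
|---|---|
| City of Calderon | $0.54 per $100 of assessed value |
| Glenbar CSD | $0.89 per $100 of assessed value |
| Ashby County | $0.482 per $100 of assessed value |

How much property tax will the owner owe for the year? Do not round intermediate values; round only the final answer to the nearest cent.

$2,645.10

Assessed value = $1,106,100 × 0.22 = $243,342
Taxable value = $243,342 − $105,000 = $138,342
City of Calderon: $138,342 × 0.0054 = $747.0468
Glenbar CSD: $138,342 × 0.0089 = $1,231.2438
Ashby County: $138,342 × 0.00482 = $666.80844
Total = $747.0468 + $1,231.2438 + $666.80844 = $2,645.09904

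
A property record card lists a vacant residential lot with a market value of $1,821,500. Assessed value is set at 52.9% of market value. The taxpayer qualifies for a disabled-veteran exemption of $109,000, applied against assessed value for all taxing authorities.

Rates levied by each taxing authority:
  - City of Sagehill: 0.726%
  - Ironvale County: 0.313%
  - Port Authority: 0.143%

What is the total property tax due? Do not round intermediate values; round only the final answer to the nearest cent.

Assessed value = $1,821,500 × 0.529 = $963,573.5
Taxable value = $963,573.5 − $109,000 = $854,573.5
City of Sagehill: $854,573.5 × 0.00726 = $6,204.20361
Ironvale County: $854,573.5 × 0.00313 = $2,674.815055
Port Authority: $854,573.5 × 0.00143 = $1,222.040105
Total = $6,204.20361 + $2,674.815055 + $1,222.040105 = $10,101.05877

$10,101.06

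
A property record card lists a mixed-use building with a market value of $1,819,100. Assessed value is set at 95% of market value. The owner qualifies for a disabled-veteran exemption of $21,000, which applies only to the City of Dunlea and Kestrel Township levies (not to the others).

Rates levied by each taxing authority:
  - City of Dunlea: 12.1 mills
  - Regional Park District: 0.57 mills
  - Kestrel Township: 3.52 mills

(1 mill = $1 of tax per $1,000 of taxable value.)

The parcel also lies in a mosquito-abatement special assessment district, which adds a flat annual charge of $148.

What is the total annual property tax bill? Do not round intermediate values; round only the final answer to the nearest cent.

$27,798.65

Assessed value = $1,819,100 × 0.95 = $1,728,145
City of Dunlea: ($1,728,145 − $21,000) × 0.0121 = $1,707,145 × 0.0121 = $20,656.4545
Regional Park District: $1,728,145 × 0.00057 = $985.04265
Kestrel Township: ($1,728,145 − $21,000) × 0.00352 = $1,707,145 × 0.00352 = $6,009.1504
Levies subtotal = $27,650.64755
Total = $27,650.64755 + $148 = $27,798.64755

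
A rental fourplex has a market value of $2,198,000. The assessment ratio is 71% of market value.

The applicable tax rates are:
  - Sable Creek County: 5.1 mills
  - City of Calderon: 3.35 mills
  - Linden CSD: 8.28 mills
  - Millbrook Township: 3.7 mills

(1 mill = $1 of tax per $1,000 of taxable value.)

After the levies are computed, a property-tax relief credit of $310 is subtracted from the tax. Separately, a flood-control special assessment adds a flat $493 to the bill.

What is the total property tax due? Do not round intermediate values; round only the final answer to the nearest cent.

Assessed value = $2,198,000 × 0.71 = $1,560,580
Sable Creek County: $1,560,580 × 0.0051 = $7,958.958
City of Calderon: $1,560,580 × 0.00335 = $5,227.943
Linden CSD: $1,560,580 × 0.00828 = $12,921.6024
Millbrook Township: $1,560,580 × 0.0037 = $5,774.146
Levies subtotal = $31,882.6494
After credit = $31,882.6494 − $310 = $31,572.6494
Total = $31,572.6494 + $493 = $32,065.6494

$32,065.65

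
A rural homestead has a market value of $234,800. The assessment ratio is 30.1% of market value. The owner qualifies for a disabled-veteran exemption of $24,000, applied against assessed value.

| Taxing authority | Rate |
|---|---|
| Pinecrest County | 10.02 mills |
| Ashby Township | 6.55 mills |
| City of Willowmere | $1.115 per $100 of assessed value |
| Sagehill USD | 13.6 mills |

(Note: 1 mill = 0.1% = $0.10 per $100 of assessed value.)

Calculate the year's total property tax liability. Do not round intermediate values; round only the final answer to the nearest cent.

$1,928.60

Assessed value = $234,800 × 0.301 = $70,674.8
Taxable value = $70,674.8 − $24,000 = $46,674.8
Pinecrest County: $46,674.8 × 0.01002 = $467.681496
Ashby Township: $46,674.8 × 0.00655 = $305.71994
City of Willowmere: $46,674.8 × 0.01115 = $520.42402
Sagehill USD: $46,674.8 × 0.0136 = $634.77728
Total = $1,928.602736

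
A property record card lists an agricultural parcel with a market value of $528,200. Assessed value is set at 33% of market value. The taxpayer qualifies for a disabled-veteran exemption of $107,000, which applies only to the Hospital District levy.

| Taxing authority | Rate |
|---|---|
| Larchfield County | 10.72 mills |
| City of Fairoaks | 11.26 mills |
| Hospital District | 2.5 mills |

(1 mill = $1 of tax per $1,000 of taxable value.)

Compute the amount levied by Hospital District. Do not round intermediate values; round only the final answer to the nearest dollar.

Assessed value = $528,200 × 0.33 = $174,306
Hospital District taxable value = $174,306 − $107,000 = $67,306
Hospital District levy = $67,306 × 0.0025 = $168.265

$168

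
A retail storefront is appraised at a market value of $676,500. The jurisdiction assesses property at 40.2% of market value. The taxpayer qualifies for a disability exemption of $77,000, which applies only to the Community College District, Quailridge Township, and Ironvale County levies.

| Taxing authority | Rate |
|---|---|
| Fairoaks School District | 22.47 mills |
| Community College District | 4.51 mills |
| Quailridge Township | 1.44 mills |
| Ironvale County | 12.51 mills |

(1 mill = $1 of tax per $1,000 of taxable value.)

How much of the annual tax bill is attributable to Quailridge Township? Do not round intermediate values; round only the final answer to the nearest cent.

$280.73

Assessed value = $676,500 × 0.402 = $271,953
Quailridge Township taxable value = $271,953 − $77,000 = $194,953
Quailridge Township levy = $194,953 × 0.00144 = $280.73232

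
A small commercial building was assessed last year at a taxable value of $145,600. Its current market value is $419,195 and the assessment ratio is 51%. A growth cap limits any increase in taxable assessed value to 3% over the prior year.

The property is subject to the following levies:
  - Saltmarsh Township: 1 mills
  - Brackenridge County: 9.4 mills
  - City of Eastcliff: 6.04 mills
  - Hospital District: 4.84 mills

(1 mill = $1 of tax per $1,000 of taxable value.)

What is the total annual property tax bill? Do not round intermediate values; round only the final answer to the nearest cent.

Uncapped assessed value = $419,195 × 0.51 = $213,789.45
Cap limit = $145,600 × 1.03 = $149,968
Taxable assessed value = min($213,789.45, $149,968) = $149,968 (cap binds)
Saltmarsh Township: $149,968 × 0.001 = $149.968
Brackenridge County: $149,968 × 0.0094 = $1,409.6992
City of Eastcliff: $149,968 × 0.00604 = $905.80672
Hospital District: $149,968 × 0.00484 = $725.84512
Total = $3,191.31904

$3,191.32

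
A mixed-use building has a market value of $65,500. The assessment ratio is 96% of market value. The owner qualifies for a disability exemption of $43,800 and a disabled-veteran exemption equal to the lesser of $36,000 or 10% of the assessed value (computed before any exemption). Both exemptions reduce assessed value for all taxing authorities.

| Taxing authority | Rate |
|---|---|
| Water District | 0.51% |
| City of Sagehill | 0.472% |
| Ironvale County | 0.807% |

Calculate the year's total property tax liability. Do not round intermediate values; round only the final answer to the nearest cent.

Assessed value = $65,500 × 0.96 = $62,880
Disabled-veteran exemption = min($36,000, 10% × $62,880) = min($36,000, $6,288) = $6,288 (percentage binds)
Taxable value = $62,880 − $43,800 − $6,288 = $12,792
Water District: $12,792 × 0.0051 = $65.2392
City of Sagehill: $12,792 × 0.00472 = $60.37824
Ironvale County: $12,792 × 0.00807 = $103.23144
Total = $228.84888

$228.85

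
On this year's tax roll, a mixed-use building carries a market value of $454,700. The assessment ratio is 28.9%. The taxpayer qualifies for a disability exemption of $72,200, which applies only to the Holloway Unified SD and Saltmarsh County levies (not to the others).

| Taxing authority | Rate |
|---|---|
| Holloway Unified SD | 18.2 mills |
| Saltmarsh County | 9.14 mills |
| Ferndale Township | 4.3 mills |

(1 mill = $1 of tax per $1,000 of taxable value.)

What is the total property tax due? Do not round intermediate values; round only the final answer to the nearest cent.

Assessed value = $454,700 × 0.289 = $131,408.3
Holloway Unified SD: ($131,408.3 − $72,200) × 0.0182 = $59,208.3 × 0.0182 = $1,077.59106
Saltmarsh County: ($131,408.3 − $72,200) × 0.00914 = $59,208.3 × 0.00914 = $541.163862
Ferndale Township: $131,408.3 × 0.0043 = $565.05569
Total = $2,183.810612

$2,183.81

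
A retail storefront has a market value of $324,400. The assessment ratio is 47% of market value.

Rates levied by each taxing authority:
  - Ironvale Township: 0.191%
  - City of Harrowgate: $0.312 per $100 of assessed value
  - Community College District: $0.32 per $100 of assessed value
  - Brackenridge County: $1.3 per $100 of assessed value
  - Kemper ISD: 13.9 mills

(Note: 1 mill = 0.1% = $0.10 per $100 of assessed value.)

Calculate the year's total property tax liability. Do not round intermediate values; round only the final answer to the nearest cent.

$5,356.20

Assessed value = $324,400 × 0.47 = $152,468
Ironvale Township: $152,468 × 0.00191 = $291.21388
City of Harrowgate: $152,468 × 0.00312 = $475.70016
Community College District: $152,468 × 0.0032 = $487.8976
Brackenridge County: $152,468 × 0.013 = $1,982.084
Kemper ISD: $152,468 × 0.0139 = $2,119.3052
Total = $5,356.20084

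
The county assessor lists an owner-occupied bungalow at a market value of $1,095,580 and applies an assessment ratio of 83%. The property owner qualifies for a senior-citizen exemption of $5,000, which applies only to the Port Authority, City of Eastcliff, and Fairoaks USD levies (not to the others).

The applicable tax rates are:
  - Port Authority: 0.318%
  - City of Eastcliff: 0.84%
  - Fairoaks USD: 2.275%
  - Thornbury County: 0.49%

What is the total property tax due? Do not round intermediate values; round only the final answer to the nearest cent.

$35,501.42

Assessed value = $1,095,580 × 0.83 = $909,331.4
Port Authority: ($909,331.4 − $5,000) × 0.00318 = $904,331.4 × 0.00318 = $2,875.773852
City of Eastcliff: ($909,331.4 − $5,000) × 0.0084 = $904,331.4 × 0.0084 = $7,596.38376
Fairoaks USD: ($909,331.4 − $5,000) × 0.02275 = $904,331.4 × 0.02275 = $20,573.53935
Thornbury County: $909,331.4 × 0.0049 = $4,455.72386
Total = $35,501.420822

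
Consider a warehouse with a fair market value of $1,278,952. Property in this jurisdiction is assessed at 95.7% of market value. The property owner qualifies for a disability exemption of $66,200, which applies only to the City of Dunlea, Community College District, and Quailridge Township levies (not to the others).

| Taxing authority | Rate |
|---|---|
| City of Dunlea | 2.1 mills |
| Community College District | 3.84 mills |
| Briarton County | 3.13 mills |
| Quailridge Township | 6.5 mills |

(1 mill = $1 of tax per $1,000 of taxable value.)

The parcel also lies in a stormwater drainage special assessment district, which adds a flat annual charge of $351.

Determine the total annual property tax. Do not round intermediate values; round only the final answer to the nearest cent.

Assessed value = $1,278,952 × 0.957 = $1,223,957.064
City of Dunlea: ($1,223,957.064 − $66,200) × 0.0021 = $1,157,757.064 × 0.0021 = $2,431.2898344
Community College District: ($1,223,957.064 − $66,200) × 0.00384 = $1,157,757.064 × 0.00384 = $4,445.78712576
Briarton County: $1,223,957.064 × 0.00313 = $3,830.98561032
Quailridge Township: ($1,223,957.064 − $66,200) × 0.0065 = $1,157,757.064 × 0.0065 = $7,525.420916
Levies subtotal = $18,233.48348648
Total = $18,233.48348648 + $351 = $18,584.48348648

$18,584.48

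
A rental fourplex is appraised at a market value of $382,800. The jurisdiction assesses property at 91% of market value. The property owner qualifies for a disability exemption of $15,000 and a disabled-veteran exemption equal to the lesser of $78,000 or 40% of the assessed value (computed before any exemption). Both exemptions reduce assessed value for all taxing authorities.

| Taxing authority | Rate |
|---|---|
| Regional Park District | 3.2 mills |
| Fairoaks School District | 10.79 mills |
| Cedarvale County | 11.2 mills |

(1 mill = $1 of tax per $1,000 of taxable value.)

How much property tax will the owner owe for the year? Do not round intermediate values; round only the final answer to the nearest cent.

$6,432.22

Assessed value = $382,800 × 0.91 = $348,348
Disabled-veteran exemption = min($78,000, 40% × $348,348) = min($78,000, $139,339.2) = $78,000 (dollar cap binds)
Taxable value = $348,348 − $15,000 − $78,000 = $255,348
Regional Park District: $255,348 × 0.0032 = $817.1136
Fairoaks School District: $255,348 × 0.01079 = $2,755.20492
Cedarvale County: $255,348 × 0.0112 = $2,859.8976
Total = $6,432.21612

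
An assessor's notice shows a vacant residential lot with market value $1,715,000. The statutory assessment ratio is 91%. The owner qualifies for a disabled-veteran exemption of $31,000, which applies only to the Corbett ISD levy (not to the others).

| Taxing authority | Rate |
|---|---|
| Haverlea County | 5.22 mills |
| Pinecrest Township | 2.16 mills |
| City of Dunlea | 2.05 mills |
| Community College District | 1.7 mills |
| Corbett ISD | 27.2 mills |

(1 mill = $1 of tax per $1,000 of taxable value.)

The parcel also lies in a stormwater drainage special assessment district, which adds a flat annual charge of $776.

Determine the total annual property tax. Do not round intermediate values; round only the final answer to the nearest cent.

Assessed value = $1,715,000 × 0.91 = $1,560,650
Haverlea County: $1,560,650 × 0.00522 = $8,146.593
Pinecrest Township: $1,560,650 × 0.00216 = $3,371.004
City of Dunlea: $1,560,650 × 0.00205 = $3,199.3325
Community College District: $1,560,650 × 0.0017 = $2,653.105
Corbett ISD: ($1,560,650 − $31,000) × 0.0272 = $1,529,650 × 0.0272 = $41,606.48
Levies subtotal = $58,976.5145
Total = $58,976.5145 + $776 = $59,752.5145

$59,752.51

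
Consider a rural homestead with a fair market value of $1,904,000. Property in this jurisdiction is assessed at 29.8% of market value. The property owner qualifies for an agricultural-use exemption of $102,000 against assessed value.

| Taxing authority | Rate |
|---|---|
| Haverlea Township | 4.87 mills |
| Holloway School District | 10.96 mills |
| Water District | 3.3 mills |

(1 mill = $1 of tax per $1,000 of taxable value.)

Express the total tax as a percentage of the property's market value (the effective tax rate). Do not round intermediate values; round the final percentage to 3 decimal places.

0.468%

Assessed value = $1,904,000 × 0.298 = $567,392
Taxable value = $567,392 − $102,000 = $465,392
Haverlea Township: $465,392 × 0.00487 = $2,266.45904
Holloway School District: $465,392 × 0.01096 = $5,100.69632
Water District: $465,392 × 0.0033 = $1,535.7936
Total tax = $8,902.94896
Effective rate = $8,902.94896 ÷ $1,904,000 = 0.468% of market value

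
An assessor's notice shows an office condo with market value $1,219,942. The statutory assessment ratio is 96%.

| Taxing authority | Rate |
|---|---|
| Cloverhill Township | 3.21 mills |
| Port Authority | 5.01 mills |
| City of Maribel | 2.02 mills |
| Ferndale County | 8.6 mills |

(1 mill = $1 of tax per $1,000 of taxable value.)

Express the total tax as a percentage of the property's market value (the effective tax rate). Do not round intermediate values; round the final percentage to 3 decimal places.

Assessed value = $1,219,942 × 0.96 = $1,171,144.32
Cloverhill Township: $1,171,144.32 × 0.00321 = $3,759.3732672
Port Authority: $1,171,144.32 × 0.00501 = $5,867.4330432
City of Maribel: $1,171,144.32 × 0.00202 = $2,365.7115264
Ferndale County: $1,171,144.32 × 0.0086 = $10,071.841152
Total tax = $22,064.3589888
Effective rate = $22,064.3589888 ÷ $1,219,942 = 1.809% of market value

1.809%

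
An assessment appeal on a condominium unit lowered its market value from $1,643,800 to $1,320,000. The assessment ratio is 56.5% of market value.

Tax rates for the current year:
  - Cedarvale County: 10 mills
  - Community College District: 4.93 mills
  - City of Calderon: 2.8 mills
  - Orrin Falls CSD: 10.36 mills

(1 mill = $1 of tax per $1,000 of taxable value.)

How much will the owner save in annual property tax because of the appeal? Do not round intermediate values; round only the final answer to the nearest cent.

Old assessed value = $1,643,800 × 0.565 = $928,747
New assessed value = $1,320,000 × 0.565 = $745,800
Combined rate = 0.01 + 0.00493 + 0.0028 + 0.01036 = 0.02809
Old tax = $928,747 × 0.02809 = $26,088.50323
New tax = $745,800 × 0.02809 = $20,949.522
Reduction = $26,088.50323 − $20,949.522 = $5,138.98123

$5,138.98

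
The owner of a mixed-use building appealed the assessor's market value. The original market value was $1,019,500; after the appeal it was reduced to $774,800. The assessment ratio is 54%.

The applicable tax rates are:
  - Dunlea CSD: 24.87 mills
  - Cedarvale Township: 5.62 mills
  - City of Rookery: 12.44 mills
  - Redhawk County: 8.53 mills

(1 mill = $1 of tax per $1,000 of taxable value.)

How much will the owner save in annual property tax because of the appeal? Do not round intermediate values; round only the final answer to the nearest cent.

Old assessed value = $1,019,500 × 0.54 = $550,530
New assessed value = $774,800 × 0.54 = $418,392
Combined rate = 0.02487 + 0.00562 + 0.01244 + 0.00853 = 0.05146
Old tax = $550,530 × 0.05146 = $28,330.2738
New tax = $418,392 × 0.05146 = $21,530.45232
Reduction = $28,330.2738 − $21,530.45232 = $6,799.82148

$6,799.82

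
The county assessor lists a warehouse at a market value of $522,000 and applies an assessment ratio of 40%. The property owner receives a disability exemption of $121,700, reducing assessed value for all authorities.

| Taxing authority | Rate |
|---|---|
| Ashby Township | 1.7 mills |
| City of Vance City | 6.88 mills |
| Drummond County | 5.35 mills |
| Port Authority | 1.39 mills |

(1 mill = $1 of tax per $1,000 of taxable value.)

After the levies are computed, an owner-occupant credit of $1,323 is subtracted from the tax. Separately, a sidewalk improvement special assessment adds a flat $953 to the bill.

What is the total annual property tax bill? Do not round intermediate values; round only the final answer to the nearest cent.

$964.37

Assessed value = $522,000 × 0.4 = $208,800
Taxable value = $208,800 − $121,700 = $87,100
Ashby Township: $87,100 × 0.0017 = $148.07
City of Vance City: $87,100 × 0.00688 = $599.248
Drummond County: $87,100 × 0.00535 = $465.985
Port Authority: $87,100 × 0.00139 = $121.069
Levies subtotal = $1,334.372
After credit = $1,334.372 − $1,323 = $11.372
Total = $11.372 + $953 = $964.372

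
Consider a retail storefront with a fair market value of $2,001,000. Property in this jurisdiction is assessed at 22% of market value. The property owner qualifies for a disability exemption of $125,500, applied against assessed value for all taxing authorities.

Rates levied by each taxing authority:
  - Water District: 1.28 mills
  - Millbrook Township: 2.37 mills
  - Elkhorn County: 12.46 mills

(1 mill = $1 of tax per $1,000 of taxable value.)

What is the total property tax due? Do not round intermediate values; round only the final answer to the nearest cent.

$5,070.14

Assessed value = $2,001,000 × 0.22 = $440,220
Taxable value = $440,220 − $125,500 = $314,720
Water District: $314,720 × 0.00128 = $402.8416
Millbrook Township: $314,720 × 0.00237 = $745.8864
Elkhorn County: $314,720 × 0.01246 = $3,921.4112
Total = $402.8416 + $745.8864 + $3,921.4112 = $5,070.1392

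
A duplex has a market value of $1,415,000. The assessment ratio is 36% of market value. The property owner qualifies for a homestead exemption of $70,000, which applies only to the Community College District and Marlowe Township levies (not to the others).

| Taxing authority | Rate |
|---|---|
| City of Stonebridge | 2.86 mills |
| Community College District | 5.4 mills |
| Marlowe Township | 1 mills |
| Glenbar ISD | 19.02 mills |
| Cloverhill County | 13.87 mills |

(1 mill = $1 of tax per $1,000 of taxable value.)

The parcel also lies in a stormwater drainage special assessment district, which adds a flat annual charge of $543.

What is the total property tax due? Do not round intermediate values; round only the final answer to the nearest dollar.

$21,566

Assessed value = $1,415,000 × 0.36 = $509,400
City of Stonebridge: $509,400 × 0.00286 = $1,456.884
Community College District: ($509,400 − $70,000) × 0.0054 = $439,400 × 0.0054 = $2,372.76
Marlowe Township: ($509,400 − $70,000) × 0.001 = $439,400 × 0.001 = $439.4
Glenbar ISD: $509,400 × 0.01902 = $9,688.788
Cloverhill County: $509,400 × 0.01387 = $7,065.378
Levies subtotal = $21,023.21
Total = $21,023.21 + $543 = $21,566.21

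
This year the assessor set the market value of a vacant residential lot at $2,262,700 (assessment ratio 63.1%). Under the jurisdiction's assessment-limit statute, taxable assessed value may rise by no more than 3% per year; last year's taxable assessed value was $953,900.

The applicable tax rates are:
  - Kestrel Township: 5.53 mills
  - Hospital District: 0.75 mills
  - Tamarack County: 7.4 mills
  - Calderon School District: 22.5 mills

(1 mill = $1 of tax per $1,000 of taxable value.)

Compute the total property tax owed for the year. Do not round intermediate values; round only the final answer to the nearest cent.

Uncapped assessed value = $2,262,700 × 0.631 = $1,427,763.7
Cap limit = $953,900 × 1.03 = $982,517
Taxable assessed value = min($1,427,763.7, $982,517) = $982,517 (cap binds)
Kestrel Township: $982,517 × 0.00553 = $5,433.31901
Hospital District: $982,517 × 0.00075 = $736.88775
Tamarack County: $982,517 × 0.0074 = $7,270.6258
Calderon School District: $982,517 × 0.0225 = $22,106.6325
Total = $35,547.46506

$35,547.47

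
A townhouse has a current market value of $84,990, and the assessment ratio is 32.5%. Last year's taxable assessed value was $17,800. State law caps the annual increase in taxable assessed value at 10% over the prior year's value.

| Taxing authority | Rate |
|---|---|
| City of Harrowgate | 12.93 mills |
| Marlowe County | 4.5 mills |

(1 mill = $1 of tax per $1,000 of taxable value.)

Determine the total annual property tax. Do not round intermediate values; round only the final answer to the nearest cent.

$341.28

Uncapped assessed value = $84,990 × 0.325 = $27,621.75
Cap limit = $17,800 × 1.1 = $19,580
Taxable assessed value = min($27,621.75, $19,580) = $19,580 (cap binds)
City of Harrowgate: $19,580 × 0.01293 = $253.1694
Marlowe County: $19,580 × 0.0045 = $88.11
Total = $341.2794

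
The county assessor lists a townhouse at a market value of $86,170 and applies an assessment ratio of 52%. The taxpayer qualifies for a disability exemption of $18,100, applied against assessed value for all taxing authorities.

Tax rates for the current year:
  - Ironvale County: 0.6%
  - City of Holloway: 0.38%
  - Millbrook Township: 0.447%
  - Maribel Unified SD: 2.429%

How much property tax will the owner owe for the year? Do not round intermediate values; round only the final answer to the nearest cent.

$1,029.88

Assessed value = $86,170 × 0.52 = $44,808.4
Taxable value = $44,808.4 − $18,100 = $26,708.4
Ironvale County: $26,708.4 × 0.006 = $160.2504
City of Holloway: $26,708.4 × 0.0038 = $101.49192
Millbrook Township: $26,708.4 × 0.00447 = $119.386548
Maribel Unified SD: $26,708.4 × 0.02429 = $648.747036
Total = $160.2504 + $101.49192 + $119.386548 + $648.747036 = $1,029.875904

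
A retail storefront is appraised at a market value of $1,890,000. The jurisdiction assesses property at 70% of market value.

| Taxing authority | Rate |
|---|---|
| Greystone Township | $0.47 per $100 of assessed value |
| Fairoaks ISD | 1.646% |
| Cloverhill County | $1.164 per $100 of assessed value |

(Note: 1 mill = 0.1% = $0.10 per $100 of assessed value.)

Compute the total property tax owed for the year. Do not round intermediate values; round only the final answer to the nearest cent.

Assessed value = $1,890,000 × 0.7 = $1,323,000
Greystone Township: $1,323,000 × 0.0047 = $6,218.1
Fairoaks ISD: $1,323,000 × 0.01646 = $21,776.58
Cloverhill County: $1,323,000 × 0.01164 = $15,399.72
Total = $43,394.4

$43,394.40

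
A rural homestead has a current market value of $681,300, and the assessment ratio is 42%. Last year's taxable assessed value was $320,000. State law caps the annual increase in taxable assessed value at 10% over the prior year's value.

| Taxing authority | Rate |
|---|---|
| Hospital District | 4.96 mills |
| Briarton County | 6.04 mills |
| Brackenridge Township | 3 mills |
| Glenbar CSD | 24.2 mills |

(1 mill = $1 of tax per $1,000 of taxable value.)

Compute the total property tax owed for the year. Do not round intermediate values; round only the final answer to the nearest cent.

Uncapped assessed value = $681,300 × 0.42 = $286,146
Cap limit = $320,000 × 1.1 = $352,000
Taxable assessed value = min($286,146, $352,000) = $286,146 (cap does not bind)
Hospital District: $286,146 × 0.00496 = $1,419.28416
Briarton County: $286,146 × 0.00604 = $1,728.32184
Brackenridge Township: $286,146 × 0.003 = $858.438
Glenbar CSD: $286,146 × 0.0242 = $6,924.7332
Total = $10,930.7772

$10,930.78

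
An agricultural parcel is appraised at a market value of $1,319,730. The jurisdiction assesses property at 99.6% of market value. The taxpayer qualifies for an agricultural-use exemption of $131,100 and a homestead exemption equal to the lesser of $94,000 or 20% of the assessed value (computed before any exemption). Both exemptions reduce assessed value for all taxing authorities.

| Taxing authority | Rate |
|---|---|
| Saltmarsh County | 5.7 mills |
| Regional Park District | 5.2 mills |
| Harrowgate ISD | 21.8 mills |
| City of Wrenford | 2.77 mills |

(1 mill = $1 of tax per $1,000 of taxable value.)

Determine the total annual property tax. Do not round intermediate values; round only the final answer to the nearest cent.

Assessed value = $1,319,730 × 0.996 = $1,314,451.08
Homestead exemption = min($94,000, 20% × $1,314,451.08) = min($94,000, $262,890.216) = $94,000 (dollar cap binds)
Taxable value = $1,314,451.08 − $131,100 − $94,000 = $1,089,351.08
Saltmarsh County: $1,089,351.08 × 0.0057 = $6,209.301156
Regional Park District: $1,089,351.08 × 0.0052 = $5,664.625616
Harrowgate ISD: $1,089,351.08 × 0.0218 = $23,747.853544
City of Wrenford: $1,089,351.08 × 0.00277 = $3,017.5024916
Total = $38,639.2828076

$38,639.28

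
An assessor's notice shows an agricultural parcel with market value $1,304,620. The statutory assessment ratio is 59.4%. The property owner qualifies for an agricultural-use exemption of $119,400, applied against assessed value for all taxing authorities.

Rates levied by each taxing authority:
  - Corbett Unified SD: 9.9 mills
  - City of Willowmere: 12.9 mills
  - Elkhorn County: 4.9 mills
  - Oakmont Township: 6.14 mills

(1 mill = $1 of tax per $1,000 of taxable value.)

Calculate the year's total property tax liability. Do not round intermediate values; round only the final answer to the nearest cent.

Assessed value = $1,304,620 × 0.594 = $774,944.28
Taxable value = $774,944.28 − $119,400 = $655,544.28
Corbett Unified SD: $655,544.28 × 0.0099 = $6,489.888372
City of Willowmere: $655,544.28 × 0.0129 = $8,456.521212
Elkhorn County: $655,544.28 × 0.0049 = $3,212.166972
Oakmont Township: $655,544.28 × 0.00614 = $4,025.0418792
Total = $6,489.888372 + $8,456.521212 + $3,212.166972 + $4,025.0418792 = $22,183.6184352

$22,183.62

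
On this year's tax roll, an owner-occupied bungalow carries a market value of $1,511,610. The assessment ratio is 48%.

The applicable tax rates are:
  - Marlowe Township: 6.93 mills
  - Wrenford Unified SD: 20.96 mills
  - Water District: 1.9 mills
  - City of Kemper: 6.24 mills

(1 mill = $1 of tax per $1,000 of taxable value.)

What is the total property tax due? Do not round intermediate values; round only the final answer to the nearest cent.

Assessed value = $1,511,610 × 0.48 = $725,572.8
Marlowe Township: $725,572.8 × 0.00693 = $5,028.219504
Wrenford Unified SD: $725,572.8 × 0.02096 = $15,208.005888
Water District: $725,572.8 × 0.0019 = $1,378.58832
City of Kemper: $725,572.8 × 0.00624 = $4,527.574272
Total = $5,028.219504 + $15,208.005888 + $1,378.58832 + $4,527.574272 = $26,142.387984

$26,142.39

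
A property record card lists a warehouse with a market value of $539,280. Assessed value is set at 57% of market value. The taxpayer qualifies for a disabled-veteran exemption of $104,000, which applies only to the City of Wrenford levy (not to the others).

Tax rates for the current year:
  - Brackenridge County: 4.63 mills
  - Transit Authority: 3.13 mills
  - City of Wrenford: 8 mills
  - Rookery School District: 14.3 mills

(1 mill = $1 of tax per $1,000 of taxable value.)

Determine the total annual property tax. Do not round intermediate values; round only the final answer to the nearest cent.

Assessed value = $539,280 × 0.57 = $307,389.6
Brackenridge County: $307,389.6 × 0.00463 = $1,423.213848
Transit Authority: $307,389.6 × 0.00313 = $962.129448
City of Wrenford: ($307,389.6 − $104,000) × 0.008 = $203,389.6 × 0.008 = $1,627.1168
Rookery School District: $307,389.6 × 0.0143 = $4,395.67128
Total = $8,408.131376

$8,408.13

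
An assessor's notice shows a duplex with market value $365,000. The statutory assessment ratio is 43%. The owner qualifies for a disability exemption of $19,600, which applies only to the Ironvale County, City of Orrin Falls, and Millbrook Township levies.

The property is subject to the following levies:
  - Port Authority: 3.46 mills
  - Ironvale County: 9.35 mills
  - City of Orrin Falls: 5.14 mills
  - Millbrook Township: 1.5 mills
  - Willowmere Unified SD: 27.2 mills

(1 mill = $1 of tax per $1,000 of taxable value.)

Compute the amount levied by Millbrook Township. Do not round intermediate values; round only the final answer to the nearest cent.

$206.03

Assessed value = $365,000 × 0.43 = $156,950
Millbrook Township taxable value = $156,950 − $19,600 = $137,350
Millbrook Township levy = $137,350 × 0.0015 = $206.025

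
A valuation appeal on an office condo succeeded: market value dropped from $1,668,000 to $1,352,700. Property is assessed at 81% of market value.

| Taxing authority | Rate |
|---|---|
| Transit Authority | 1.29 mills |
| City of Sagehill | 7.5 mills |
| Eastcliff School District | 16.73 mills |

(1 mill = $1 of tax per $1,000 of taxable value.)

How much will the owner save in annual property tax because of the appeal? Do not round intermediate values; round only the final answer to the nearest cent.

Old assessed value = $1,668,000 × 0.81 = $1,351,080
New assessed value = $1,352,700 × 0.81 = $1,095,687
Combined rate = 0.00129 + 0.0075 + 0.01673 = 0.02552
Old tax = $1,351,080 × 0.02552 = $34,479.5616
New tax = $1,095,687 × 0.02552 = $27,961.93224
Reduction = $34,479.5616 − $27,961.93224 = $6,517.62936

$6,517.63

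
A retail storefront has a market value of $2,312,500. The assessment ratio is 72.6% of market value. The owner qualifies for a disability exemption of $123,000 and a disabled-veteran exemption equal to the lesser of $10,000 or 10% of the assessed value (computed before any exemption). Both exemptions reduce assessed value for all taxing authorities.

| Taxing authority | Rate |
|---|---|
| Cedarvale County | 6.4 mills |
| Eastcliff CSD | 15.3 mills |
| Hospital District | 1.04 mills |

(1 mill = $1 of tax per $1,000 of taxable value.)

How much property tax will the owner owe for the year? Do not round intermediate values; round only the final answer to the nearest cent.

Assessed value = $2,312,500 × 0.726 = $1,678,875
Disabled-veteran exemption = min($10,000, 10% × $1,678,875) = min($10,000, $167,887.5) = $10,000 (dollar cap binds)
Taxable value = $1,678,875 − $123,000 − $10,000 = $1,545,875
Cedarvale County: $1,545,875 × 0.0064 = $9,893.6
Eastcliff CSD: $1,545,875 × 0.0153 = $23,651.8875
Hospital District: $1,545,875 × 0.00104 = $1,607.71
Total = $35,153.1975

$35,153.20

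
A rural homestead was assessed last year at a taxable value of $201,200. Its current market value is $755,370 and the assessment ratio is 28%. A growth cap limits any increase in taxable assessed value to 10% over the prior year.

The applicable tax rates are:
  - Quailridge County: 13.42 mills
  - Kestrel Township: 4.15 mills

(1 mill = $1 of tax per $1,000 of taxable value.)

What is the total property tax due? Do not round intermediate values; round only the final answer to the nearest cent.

$3,716.12

Uncapped assessed value = $755,370 × 0.28 = $211,503.6
Cap limit = $201,200 × 1.1 = $221,320
Taxable assessed value = min($211,503.6, $221,320) = $211,503.6 (cap does not bind)
Quailridge County: $211,503.6 × 0.01342 = $2,838.378312
Kestrel Township: $211,503.6 × 0.00415 = $877.73994
Total = $3,716.118252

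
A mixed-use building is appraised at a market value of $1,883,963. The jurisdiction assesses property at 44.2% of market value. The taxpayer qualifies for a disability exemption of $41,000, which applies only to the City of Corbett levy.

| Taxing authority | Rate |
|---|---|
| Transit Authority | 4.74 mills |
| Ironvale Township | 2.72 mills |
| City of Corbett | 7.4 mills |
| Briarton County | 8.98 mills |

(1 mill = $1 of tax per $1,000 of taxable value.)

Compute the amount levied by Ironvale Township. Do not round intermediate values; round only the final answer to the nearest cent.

$2,264.98

Assessed value = $1,883,963 × 0.442 = $832,711.646
Ironvale Township taxable value = $832,711.646 (exemption does not apply)
Ironvale Township levy = $832,711.646 × 0.00272 = $2,264.97567712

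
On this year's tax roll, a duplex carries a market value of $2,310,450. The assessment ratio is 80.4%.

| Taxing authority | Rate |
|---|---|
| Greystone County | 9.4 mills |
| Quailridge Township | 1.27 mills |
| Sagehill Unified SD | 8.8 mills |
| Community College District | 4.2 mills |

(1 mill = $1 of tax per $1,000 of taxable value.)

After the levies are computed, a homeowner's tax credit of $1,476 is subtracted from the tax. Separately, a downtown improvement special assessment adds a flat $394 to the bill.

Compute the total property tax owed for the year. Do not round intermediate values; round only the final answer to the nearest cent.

$42,887.43

Assessed value = $2,310,450 × 0.804 = $1,857,601.8
Greystone County: $1,857,601.8 × 0.0094 = $17,461.45692
Quailridge Township: $1,857,601.8 × 0.00127 = $2,359.154286
Sagehill Unified SD: $1,857,601.8 × 0.0088 = $16,346.89584
Community College District: $1,857,601.8 × 0.0042 = $7,801.92756
Levies subtotal = $43,969.434606
After credit = $43,969.434606 − $1,476 = $42,493.434606
Total = $42,493.434606 + $394 = $42,887.434606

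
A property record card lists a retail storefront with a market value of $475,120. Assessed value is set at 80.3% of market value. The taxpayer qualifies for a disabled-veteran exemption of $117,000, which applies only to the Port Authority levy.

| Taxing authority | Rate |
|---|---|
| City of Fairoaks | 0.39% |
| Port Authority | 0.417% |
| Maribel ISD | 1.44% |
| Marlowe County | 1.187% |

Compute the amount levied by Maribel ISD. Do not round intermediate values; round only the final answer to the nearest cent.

Assessed value = $475,120 × 0.803 = $381,521.36
Maribel ISD taxable value = $381,521.36 (exemption does not apply)
Maribel ISD levy = $381,521.36 × 0.0144 = $5,493.907584

$5,493.91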